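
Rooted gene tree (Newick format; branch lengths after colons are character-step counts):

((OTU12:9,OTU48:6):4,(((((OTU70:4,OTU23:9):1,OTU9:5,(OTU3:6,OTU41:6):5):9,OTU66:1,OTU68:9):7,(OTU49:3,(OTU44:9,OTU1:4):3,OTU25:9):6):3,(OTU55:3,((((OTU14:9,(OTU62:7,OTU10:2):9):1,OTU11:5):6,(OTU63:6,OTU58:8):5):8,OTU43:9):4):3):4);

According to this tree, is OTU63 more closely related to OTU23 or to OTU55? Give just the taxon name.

OTU55

The MRCA of OTU63 and OTU55 subtends (OTU55,((((OTU14,(OTU62,OTU10)),OTU11),(OTU63,OTU58)),OTU43)) (8 taxa).
The MRCA of OTU63 and OTU23 subtends (((((OTU70,OTU23),OTU9,(OTU3,OTU41)),OTU66,OTU68),(OTU49,(OTU44,OTU1),OTU25)),(OTU55,((((OTU14,(OTU62,OTU10)),OTU11),(OTU63,OTU58)),OTU43))) (19 taxa).
The first is nested inside the second, so OTU63 shares a more recent common ancestor with OTU55.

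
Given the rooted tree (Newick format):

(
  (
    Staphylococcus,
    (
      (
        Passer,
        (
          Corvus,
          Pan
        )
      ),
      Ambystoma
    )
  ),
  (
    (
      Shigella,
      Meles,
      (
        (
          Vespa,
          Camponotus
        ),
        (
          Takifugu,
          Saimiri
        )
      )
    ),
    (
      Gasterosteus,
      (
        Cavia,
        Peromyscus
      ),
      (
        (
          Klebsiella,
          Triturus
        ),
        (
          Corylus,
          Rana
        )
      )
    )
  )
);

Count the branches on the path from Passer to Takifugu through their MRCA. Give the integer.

9

The MRCA of Passer and Takifugu is the root of the tree.
From Passer up to that node: 4 branches. From Takifugu up to the same node: 5 branches. Total: 4 + 5 = 9.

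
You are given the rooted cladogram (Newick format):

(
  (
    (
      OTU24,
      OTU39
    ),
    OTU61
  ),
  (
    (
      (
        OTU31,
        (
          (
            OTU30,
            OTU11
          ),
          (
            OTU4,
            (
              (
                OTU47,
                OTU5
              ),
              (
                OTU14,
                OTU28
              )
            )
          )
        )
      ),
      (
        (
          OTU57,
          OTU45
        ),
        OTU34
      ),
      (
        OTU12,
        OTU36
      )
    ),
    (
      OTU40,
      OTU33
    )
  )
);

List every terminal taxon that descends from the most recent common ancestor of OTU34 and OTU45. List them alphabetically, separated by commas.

Tracing OTU34: it sits inside ((OTU57,OTU45),OTU34).
Tracing OTU45: it sits inside (OTU57,OTU45).
The smallest clade enclosing both is ((OTU57,OTU45),OTU34); the answer is its 3 terminal taxa in alphabetical order.

OTU34, OTU45, OTU57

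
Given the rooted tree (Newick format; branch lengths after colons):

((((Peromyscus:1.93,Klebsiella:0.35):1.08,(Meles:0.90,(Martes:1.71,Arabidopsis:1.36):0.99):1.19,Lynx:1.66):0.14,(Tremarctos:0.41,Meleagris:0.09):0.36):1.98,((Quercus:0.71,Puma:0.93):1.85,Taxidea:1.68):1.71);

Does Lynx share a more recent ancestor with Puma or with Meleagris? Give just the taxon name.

Meleagris

The MRCA of Lynx and Meleagris subtends (((Peromyscus,Klebsiella),(Meles,(Martes,Arabidopsis)),Lynx),(Tremarctos,Meleagris)) (8 taxa).
The MRCA of Lynx and Puma is the root, subtending the entire tree (11 taxa).
The first is nested inside the second, so Lynx shares a more recent common ancestor with Meleagris.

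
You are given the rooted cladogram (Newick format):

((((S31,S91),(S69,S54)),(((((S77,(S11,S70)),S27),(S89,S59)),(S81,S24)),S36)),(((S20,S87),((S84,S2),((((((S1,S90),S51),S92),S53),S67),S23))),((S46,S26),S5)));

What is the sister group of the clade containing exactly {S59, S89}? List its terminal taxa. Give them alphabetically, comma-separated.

S11, S27, S70, S77

The clade containing exactly {S59, S89} attaches to the tree at the node subtending (((S77,(S11,S70)),S27),(S89,S59)).
The other lineage descending from that same node — the sister group — is ((S77,(S11,S70)),S27); its 4 tips in alphabetical order are the answer.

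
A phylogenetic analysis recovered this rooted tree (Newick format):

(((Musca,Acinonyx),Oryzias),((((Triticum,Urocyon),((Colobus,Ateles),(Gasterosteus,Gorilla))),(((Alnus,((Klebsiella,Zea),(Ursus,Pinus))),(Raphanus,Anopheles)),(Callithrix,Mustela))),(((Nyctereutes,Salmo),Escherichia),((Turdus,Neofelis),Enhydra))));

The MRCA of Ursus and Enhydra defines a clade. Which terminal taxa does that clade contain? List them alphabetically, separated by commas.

Alnus, Anopheles, Ateles, Callithrix, Colobus, Enhydra, Escherichia, Gasterosteus, Gorilla, Klebsiella, Mustela, Neofelis, Nyctereutes, Pinus, Raphanus, Salmo, Triticum, Turdus, Urocyon, Ursus, Zea

Tracing Ursus: it sits inside (Ursus,Pinus).
Tracing Enhydra: it sits inside ((Turdus,Neofelis),Enhydra).
The smallest clade enclosing both is ((((Triticum,Urocyon),((Colobus,Ateles),(Gasterosteus,Gorilla))),(((Alnus,((Klebsiella,Zea),(Ursus,Pinus))),(Raphanus,Anopheles)),(Callithrix,Mustela))),(((Nyctereutes,Salmo),Escherichia),((Turdus,Neofelis),Enhydra))); the answer is its 21 terminal taxa in alphabetical order.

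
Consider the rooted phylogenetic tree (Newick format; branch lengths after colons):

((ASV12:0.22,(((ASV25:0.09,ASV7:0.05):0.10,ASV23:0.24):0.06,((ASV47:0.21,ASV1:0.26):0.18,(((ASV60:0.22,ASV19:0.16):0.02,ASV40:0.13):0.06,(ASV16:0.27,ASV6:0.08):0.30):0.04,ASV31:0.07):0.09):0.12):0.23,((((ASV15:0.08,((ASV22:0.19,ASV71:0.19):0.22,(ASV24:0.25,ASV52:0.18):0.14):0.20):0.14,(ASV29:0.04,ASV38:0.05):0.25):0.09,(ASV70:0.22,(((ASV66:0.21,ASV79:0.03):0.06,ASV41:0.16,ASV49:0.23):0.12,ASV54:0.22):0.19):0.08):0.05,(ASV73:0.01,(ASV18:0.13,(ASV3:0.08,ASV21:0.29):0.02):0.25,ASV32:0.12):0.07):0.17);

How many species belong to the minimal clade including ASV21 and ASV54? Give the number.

18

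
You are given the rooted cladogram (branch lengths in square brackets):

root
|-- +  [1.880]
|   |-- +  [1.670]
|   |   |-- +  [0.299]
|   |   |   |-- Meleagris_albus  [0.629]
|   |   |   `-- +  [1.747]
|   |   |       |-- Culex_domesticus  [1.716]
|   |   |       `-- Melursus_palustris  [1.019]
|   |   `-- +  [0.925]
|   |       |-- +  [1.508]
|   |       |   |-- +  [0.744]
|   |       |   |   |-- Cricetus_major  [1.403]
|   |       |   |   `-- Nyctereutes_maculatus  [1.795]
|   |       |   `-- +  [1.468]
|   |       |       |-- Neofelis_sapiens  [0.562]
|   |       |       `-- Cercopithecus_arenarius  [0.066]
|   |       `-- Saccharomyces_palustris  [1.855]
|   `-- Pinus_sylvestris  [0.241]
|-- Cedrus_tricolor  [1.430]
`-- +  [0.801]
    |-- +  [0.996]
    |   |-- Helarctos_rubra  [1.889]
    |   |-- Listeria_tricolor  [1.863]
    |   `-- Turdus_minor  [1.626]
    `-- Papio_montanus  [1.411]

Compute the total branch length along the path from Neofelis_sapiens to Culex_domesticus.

8.225

The path runs Neofelis_sapiens → … → MRCA → … → Culex_domesticus; the MRCA is the node subtending ((Meleagris_albus,(Culex_domesticus,Melursus_palustris)),(((Cricetus_major,Nyctereutes_maculatus),(Neofelis_sapiens,Cercopithecus_arenarius)),Saccharomyces_palustris)).
Branch lengths along that path: 0.562 + 1.468 + 1.508 + 0.925 + 0.299 + 1.747 + 1.716 = 8.225.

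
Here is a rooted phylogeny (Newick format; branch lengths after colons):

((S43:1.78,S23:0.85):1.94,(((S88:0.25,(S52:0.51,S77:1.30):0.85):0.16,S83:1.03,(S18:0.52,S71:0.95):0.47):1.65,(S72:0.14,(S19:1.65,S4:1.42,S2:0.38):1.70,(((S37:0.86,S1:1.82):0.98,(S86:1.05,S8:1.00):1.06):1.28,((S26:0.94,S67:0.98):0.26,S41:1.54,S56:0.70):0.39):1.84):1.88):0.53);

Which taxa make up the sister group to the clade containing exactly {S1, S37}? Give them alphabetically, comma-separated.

The clade containing exactly {S1, S37} attaches to the tree at the node subtending ((S37,S1),(S86,S8)).
The other lineage descending from that same node — the sister group — is (S86,S8); its 2 tips in alphabetical order are the answer.

S8, S86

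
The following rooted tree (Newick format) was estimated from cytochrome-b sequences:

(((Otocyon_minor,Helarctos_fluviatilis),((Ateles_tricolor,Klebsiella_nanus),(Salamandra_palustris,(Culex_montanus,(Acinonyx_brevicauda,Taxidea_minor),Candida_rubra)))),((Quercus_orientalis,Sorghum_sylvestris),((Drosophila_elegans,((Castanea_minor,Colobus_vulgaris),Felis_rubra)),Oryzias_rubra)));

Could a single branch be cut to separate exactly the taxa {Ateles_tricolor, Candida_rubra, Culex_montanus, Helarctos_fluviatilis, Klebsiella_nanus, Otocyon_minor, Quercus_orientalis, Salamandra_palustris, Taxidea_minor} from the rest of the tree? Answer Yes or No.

No

The MRCA of the listed taxa is the root, so the smallest clade containing them is the whole tree.
That clade also contains Acinonyx_brevicauda, Castanea_minor, Colobus_vulgaris, Drosophila_elegans, Felis_rubra, Oryzias_rubra, Sorghum_sylvestris, which are not in the proposed group, so the group is not monophyletic.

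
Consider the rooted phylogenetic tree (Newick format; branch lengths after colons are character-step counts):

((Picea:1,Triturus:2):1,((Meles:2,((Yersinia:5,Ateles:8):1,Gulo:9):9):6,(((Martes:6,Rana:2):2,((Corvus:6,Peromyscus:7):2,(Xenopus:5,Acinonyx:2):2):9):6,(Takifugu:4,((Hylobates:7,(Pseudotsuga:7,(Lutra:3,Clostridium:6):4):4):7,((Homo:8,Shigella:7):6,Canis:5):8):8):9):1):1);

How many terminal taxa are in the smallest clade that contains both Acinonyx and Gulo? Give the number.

18

The MRCA of Acinonyx and Gulo is the node subtending ((Meles,((Yersinia,Ateles),Gulo)),(((Martes,Rana),((Corvus,Peromyscus),(Xenopus,Acinonyx))),(Takifugu,((Hylobates,(Pseudotsuga,(Lutra,Clostridium))),((Homo,Shigella),Canis))))).
That clade contains 18 terminal taxa: Acinonyx, Ateles, Canis, Clostridium, Corvus, Gulo, Homo, Hylobates, Lutra, Martes, Meles, Peromyscus, Pseudotsuga, Rana, Shigella, Takifugu, Xenopus, Yersinia.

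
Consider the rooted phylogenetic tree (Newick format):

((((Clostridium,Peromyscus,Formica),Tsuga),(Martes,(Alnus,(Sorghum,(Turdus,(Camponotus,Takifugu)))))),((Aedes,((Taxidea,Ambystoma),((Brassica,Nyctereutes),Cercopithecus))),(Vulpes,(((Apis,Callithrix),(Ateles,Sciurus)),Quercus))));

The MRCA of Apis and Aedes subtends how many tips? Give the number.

The MRCA of Apis and Aedes is the node subtending ((Aedes,((Taxidea,Ambystoma),((Brassica,Nyctereutes),Cercopithecus))),(Vulpes,(((Apis,Callithrix),(Ateles,Sciurus)),Quercus))).
That clade contains 12 terminal taxa: Aedes, Ambystoma, Apis, Ateles, Brassica, Callithrix, Cercopithecus, Nyctereutes, Quercus, Sciurus, Taxidea, Vulpes.

12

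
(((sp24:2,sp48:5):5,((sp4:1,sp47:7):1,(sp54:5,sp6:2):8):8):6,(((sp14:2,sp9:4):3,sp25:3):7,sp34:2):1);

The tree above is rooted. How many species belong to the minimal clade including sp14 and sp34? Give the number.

4

The MRCA of sp14 and sp34 is the node subtending (((sp14,sp9),sp25),sp34).
That clade contains 4 terminal taxa: sp14, sp25, sp34, sp9.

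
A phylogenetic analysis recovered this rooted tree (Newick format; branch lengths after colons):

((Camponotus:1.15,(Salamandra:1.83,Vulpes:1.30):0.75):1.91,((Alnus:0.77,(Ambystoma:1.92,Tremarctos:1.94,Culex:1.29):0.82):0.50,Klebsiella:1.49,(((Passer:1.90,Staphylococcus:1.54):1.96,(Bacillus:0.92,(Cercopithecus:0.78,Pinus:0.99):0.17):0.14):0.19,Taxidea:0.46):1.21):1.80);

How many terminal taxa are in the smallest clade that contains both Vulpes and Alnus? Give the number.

The MRCA of Vulpes and Alnus is the root, so the clade is the entire tree.
That clade contains 14 terminal taxa: Alnus, Ambystoma, Bacillus, Camponotus, Cercopithecus, Culex, Klebsiella, Passer, Pinus, Salamandra, Staphylococcus, Taxidea, Tremarctos, Vulpes.

14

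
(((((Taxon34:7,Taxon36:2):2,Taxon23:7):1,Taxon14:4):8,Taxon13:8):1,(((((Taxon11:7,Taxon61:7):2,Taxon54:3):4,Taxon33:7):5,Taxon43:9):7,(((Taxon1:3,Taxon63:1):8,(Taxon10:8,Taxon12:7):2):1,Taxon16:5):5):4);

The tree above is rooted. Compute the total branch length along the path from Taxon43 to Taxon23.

37

The path runs Taxon43 → … → MRCA → … → Taxon23; the MRCA is the root of the tree.
Branch lengths along that path: 9 + 7 + 4 + 1 + 8 + 1 + 7 = 37.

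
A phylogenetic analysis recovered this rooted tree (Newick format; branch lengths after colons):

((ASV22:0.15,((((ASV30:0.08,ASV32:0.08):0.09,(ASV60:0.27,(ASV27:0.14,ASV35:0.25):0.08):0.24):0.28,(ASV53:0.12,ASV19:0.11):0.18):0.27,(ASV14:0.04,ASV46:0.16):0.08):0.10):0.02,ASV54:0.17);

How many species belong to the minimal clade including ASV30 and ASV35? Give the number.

5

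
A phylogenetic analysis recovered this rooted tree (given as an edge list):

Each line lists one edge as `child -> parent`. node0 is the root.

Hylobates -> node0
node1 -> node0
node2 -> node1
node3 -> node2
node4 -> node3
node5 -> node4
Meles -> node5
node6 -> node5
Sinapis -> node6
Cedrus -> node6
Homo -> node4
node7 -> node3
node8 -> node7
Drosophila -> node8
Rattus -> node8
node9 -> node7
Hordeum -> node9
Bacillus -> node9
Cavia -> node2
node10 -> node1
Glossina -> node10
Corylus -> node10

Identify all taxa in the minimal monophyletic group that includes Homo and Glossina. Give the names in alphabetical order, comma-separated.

Bacillus, Cavia, Cedrus, Corylus, Drosophila, Glossina, Homo, Hordeum, Meles, Rattus, Sinapis

Tracing Homo: it sits inside ((Meles,(Sinapis,Cedrus)),Homo).
Tracing Glossina: it sits inside (Glossina,Corylus).
The smallest clade enclosing both is (((((Meles,(Sinapis,Cedrus)),Homo),((Drosophila,Rattus),(Hordeum,Bacillus))),Cavia),(Glossina,Corylus)); the answer is its 11 terminal taxa in alphabetical order.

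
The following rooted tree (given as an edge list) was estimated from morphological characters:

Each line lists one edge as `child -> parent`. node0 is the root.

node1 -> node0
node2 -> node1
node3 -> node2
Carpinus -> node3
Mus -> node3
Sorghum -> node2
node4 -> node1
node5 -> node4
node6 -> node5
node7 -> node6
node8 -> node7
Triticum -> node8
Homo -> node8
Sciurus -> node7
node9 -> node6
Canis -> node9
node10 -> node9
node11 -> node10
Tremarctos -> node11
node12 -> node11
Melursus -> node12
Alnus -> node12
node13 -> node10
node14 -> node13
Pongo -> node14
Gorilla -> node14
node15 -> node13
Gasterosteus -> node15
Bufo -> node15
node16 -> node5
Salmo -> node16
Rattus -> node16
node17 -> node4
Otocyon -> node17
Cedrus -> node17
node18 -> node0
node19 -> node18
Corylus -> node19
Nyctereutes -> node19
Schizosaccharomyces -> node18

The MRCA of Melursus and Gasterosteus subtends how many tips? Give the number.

The MRCA of Melursus and Gasterosteus is the node subtending ((Tremarctos,(Melursus,Alnus)),((Pongo,Gorilla),(Gasterosteus,Bufo))).
That clade contains 7 terminal taxa: Alnus, Bufo, Gasterosteus, Gorilla, Melursus, Pongo, Tremarctos.

7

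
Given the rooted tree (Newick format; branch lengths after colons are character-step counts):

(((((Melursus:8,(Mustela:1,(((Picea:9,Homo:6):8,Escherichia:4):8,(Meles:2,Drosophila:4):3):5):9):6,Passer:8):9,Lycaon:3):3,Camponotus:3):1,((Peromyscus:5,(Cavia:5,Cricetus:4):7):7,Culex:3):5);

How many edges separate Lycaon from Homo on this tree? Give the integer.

8

The MRCA of Lycaon and Homo is the node subtending (((Melursus,(Mustela,(((Picea,Homo),Escherichia),(Meles,Drosophila)))),Passer),Lycaon).
From Lycaon up to that node: 1 branch. From Homo up to the same node: 7 branches. Total: 1 + 7 = 8.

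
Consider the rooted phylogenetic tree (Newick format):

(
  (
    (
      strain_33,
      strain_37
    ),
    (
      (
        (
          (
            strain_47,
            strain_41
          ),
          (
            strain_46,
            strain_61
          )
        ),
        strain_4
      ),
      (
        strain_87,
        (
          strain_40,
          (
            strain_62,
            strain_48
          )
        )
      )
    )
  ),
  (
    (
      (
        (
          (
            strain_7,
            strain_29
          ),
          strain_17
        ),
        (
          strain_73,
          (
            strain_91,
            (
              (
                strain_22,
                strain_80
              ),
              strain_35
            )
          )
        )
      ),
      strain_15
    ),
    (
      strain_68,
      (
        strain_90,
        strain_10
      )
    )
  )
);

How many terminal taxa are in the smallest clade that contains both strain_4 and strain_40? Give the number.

The MRCA of strain_4 and strain_40 is the node subtending ((((strain_47,strain_41),(strain_46,strain_61)),strain_4),(strain_87,(strain_40,(strain_62,strain_48)))).
That clade contains 9 terminal taxa: strain_4, strain_40, strain_41, strain_46, strain_47, strain_48, strain_61, strain_62, strain_87.

9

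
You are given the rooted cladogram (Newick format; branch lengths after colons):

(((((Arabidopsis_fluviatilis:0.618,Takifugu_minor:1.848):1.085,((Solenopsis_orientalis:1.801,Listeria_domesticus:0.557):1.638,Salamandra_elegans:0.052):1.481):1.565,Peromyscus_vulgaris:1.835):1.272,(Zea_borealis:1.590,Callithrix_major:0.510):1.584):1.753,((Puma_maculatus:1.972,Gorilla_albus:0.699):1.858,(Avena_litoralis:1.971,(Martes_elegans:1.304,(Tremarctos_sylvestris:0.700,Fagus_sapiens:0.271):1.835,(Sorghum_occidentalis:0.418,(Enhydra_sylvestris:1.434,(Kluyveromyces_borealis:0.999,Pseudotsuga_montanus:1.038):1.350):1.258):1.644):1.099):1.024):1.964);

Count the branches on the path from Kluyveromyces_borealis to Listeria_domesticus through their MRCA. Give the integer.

The MRCA of Kluyveromyces_borealis and Listeria_domesticus is the root of the tree.
From Kluyveromyces_borealis up to that node: 7 branches. From Listeria_domesticus up to the same node: 6 branches. Total: 7 + 6 = 13.

13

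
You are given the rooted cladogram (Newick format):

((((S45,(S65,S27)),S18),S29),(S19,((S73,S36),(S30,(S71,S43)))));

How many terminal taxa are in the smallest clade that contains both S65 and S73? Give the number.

11

The MRCA of S65 and S73 is the root, so the clade is the entire tree.
That clade contains 11 terminal taxa: S18, S19, S27, S29, S30, S36, S43, S45, S65, S71, S73.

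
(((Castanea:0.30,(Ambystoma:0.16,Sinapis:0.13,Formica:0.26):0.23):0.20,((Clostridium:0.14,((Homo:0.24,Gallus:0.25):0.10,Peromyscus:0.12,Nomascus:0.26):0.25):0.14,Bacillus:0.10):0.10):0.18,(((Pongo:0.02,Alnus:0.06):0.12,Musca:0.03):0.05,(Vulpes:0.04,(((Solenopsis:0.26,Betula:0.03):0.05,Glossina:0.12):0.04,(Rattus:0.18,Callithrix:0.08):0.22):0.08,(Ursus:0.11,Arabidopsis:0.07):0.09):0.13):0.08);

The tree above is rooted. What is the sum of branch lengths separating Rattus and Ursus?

The path runs Rattus → … → MRCA → … → Ursus; the MRCA is the node subtending (Vulpes,(((Solenopsis,Betula),Glossina),(Rattus,Callithrix)),(Ursus,Arabidopsis)).
Branch lengths along that path: 0.18 + 0.22 + 0.08 + 0.09 + 0.11 = 0.68.

0.68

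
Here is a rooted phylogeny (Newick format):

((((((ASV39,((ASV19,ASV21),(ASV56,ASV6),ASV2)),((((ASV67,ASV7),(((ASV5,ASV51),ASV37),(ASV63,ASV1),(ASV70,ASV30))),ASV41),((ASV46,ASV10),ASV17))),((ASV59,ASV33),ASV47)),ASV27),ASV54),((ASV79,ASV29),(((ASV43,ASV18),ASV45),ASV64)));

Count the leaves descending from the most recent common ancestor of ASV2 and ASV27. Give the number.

23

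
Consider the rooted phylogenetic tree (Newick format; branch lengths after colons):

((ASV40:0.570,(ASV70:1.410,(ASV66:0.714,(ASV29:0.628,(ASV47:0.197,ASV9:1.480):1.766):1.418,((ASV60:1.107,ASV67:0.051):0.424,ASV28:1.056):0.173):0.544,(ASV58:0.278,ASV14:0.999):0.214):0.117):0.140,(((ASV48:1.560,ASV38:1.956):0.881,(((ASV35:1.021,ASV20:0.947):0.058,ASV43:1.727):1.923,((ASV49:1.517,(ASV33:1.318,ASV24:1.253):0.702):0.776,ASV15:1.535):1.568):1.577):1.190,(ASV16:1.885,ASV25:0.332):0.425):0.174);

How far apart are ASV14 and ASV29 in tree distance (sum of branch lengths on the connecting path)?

The path runs ASV14 → … → MRCA → … → ASV29; the MRCA is the node subtending (ASV70,(ASV66,(ASV29,(ASV47,ASV9)),((ASV60,ASV67),ASV28)),(ASV58,ASV14)).
Branch lengths along that path: 0.999 + 0.214 + 0.544 + 1.418 + 0.628 = 3.803.

3.803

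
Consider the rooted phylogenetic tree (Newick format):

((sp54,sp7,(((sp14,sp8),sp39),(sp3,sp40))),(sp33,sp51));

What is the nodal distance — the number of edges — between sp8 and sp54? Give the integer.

The MRCA of sp8 and sp54 is the node subtending (sp54,sp7,(((sp14,sp8),sp39),(sp3,sp40))).
From sp8 up to that node: 4 branches. From sp54 up to the same node: 1 branch. Total: 4 + 1 = 5.

5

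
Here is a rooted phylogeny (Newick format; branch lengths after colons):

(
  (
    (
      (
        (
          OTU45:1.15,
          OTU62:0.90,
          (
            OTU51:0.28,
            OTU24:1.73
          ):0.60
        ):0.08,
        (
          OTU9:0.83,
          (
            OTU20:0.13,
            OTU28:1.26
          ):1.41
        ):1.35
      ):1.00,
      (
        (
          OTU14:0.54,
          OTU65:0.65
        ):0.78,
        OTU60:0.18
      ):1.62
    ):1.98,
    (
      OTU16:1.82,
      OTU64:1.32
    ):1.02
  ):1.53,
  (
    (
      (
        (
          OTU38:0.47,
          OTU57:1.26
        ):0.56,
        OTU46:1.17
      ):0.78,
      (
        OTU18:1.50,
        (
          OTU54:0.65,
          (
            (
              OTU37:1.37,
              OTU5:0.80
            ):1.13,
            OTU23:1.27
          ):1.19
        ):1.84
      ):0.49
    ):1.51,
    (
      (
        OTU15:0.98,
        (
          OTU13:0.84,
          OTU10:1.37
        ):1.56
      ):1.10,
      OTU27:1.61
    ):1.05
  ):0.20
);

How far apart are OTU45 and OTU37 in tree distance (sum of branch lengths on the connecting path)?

13.47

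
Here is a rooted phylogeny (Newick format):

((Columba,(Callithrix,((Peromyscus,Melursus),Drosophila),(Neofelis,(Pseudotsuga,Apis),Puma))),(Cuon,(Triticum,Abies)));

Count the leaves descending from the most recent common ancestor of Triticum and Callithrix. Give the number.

12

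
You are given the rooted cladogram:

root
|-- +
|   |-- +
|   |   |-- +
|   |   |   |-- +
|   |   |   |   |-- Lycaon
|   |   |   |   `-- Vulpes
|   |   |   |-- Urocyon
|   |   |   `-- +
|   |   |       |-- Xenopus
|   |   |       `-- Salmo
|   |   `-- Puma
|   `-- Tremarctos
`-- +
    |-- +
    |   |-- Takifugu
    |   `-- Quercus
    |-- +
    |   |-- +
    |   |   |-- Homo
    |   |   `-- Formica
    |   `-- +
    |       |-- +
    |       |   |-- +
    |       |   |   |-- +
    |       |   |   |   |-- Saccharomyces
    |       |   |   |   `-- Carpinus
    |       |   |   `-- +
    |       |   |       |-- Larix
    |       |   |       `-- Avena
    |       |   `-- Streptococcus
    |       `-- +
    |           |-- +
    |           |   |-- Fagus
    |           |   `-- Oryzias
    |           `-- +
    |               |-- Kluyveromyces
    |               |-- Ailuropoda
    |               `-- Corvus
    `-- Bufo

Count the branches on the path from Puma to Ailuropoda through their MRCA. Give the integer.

The MRCA of Puma and Ailuropoda is the root of the tree.
From Puma up to that node: 3 branches. From Ailuropoda up to the same node: 6 branches. Total: 3 + 6 = 9.

9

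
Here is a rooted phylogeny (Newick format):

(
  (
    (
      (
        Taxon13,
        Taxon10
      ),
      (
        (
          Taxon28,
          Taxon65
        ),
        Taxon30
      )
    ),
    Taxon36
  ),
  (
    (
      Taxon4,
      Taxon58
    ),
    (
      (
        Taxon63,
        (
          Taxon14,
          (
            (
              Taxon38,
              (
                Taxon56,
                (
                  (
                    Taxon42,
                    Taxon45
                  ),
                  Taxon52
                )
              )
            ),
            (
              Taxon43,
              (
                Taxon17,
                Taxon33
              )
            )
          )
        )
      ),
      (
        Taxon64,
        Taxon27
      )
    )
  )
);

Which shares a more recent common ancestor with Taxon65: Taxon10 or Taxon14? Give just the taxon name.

The MRCA of Taxon65 and Taxon10 subtends ((Taxon13,Taxon10),((Taxon28,Taxon65),Taxon30)) (5 taxa).
The MRCA of Taxon65 and Taxon14 is the root, subtending the entire tree (20 taxa).
The first is nested inside the second, so Taxon65 shares a more recent common ancestor with Taxon10.

Taxon10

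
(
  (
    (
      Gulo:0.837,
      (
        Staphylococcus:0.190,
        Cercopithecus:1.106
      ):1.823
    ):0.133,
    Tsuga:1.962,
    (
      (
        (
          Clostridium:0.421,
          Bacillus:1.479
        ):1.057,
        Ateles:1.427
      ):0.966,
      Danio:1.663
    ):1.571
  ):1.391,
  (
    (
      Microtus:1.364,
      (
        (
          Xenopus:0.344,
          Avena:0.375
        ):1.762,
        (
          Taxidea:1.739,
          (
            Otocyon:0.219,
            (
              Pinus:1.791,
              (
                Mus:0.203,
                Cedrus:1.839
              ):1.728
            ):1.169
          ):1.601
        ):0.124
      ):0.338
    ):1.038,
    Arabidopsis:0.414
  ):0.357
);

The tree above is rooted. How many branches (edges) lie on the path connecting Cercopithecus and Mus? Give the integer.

The MRCA of Cercopithecus and Mus is the root of the tree.
From Cercopithecus up to that node: 4 branches. From Mus up to the same node: 8 branches. Total: 4 + 8 = 12.

12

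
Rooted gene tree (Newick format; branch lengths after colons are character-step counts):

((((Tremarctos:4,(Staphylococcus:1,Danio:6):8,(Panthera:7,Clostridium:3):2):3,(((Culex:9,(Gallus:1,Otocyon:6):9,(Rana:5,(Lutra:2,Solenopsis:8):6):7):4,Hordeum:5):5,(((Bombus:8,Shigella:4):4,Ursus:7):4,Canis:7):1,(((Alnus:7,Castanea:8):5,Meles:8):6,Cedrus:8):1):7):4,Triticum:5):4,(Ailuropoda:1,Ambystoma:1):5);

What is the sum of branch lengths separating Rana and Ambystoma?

The path runs Rana → … → MRCA → … → Ambystoma; the MRCA is the root of the tree.
Branch lengths along that path: 5 + 7 + 4 + 5 + 7 + 4 + 4 + 5 + 1 = 42.

42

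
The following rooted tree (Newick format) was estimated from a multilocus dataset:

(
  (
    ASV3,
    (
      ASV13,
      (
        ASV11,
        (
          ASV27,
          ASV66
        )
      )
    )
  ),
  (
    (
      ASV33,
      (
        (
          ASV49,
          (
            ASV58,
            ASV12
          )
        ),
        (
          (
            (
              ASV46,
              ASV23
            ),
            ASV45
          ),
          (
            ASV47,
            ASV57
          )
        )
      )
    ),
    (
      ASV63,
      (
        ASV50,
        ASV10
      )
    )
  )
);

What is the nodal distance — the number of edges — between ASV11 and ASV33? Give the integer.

7

The MRCA of ASV11 and ASV33 is the root of the tree.
From ASV11 up to that node: 4 branches. From ASV33 up to the same node: 3 branches. Total: 4 + 3 = 7.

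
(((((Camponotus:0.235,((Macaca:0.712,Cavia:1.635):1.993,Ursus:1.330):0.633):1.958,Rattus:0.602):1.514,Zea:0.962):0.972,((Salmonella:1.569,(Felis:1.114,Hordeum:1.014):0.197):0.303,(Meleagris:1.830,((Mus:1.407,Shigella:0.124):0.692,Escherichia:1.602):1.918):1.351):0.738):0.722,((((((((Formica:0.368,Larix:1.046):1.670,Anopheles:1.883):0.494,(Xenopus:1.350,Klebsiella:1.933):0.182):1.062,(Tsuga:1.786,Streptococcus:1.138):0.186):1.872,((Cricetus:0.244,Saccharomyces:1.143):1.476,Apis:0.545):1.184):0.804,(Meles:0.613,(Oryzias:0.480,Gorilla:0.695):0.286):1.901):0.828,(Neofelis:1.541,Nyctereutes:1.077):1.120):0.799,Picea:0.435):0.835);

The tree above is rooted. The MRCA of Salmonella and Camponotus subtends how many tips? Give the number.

The MRCA of Salmonella and Camponotus is the node subtending ((((Camponotus,((Macaca,Cavia),Ursus)),Rattus),Zea),((Salmonella,(Felis,Hordeum)),(Meleagris,((Mus,Shigella),Escherichia)))).
That clade contains 13 terminal taxa: Camponotus, Cavia, Escherichia, Felis, Hordeum, Macaca, Meleagris, Mus, Rattus, Salmonella, Shigella, Ursus, Zea.

13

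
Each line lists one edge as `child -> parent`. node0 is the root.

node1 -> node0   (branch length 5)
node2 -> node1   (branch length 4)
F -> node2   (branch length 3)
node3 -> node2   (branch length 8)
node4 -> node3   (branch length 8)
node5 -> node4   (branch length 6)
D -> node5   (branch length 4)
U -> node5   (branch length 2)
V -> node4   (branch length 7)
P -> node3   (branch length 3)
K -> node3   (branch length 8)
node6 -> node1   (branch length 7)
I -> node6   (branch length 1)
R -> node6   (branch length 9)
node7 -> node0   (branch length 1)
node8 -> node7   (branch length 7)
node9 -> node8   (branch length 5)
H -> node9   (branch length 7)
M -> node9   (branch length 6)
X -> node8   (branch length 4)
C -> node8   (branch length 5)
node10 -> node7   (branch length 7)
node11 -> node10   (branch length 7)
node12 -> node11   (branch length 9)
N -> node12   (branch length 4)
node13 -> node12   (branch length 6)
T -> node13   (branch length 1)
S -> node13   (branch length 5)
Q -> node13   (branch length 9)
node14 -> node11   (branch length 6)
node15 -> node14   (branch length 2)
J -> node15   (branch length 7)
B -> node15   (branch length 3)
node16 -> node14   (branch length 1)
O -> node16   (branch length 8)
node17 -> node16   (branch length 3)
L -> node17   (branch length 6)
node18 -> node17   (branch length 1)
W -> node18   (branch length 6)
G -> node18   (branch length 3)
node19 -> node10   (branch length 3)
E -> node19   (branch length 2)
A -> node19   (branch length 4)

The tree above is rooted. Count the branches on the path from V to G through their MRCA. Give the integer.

13

The MRCA of V and G is the root of the tree.
From V up to that node: 5 branches. From G up to the same node: 8 branches. Total: 5 + 8 = 13.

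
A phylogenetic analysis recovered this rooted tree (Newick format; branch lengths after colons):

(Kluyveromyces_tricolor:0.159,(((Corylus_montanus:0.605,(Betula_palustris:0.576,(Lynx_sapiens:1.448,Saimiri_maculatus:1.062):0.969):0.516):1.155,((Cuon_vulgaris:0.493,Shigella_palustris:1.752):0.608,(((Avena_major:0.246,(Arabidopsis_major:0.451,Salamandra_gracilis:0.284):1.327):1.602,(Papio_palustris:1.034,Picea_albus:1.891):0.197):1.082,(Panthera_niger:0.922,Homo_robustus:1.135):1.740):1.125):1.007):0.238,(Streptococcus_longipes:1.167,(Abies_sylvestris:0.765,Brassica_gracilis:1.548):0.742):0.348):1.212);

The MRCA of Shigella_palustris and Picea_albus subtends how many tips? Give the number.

The MRCA of Shigella_palustris and Picea_albus is the node subtending ((Cuon_vulgaris,Shigella_palustris),(((Avena_major,(Arabidopsis_major,Salamandra_gracilis)),(Papio_palustris,Picea_albus)),(Panthera_niger,Homo_robustus))).
That clade contains 9 terminal taxa: Arabidopsis_major, Avena_major, Cuon_vulgaris, Homo_robustus, Panthera_niger, Papio_palustris, Picea_albus, Salamandra_gracilis, Shigella_palustris.

9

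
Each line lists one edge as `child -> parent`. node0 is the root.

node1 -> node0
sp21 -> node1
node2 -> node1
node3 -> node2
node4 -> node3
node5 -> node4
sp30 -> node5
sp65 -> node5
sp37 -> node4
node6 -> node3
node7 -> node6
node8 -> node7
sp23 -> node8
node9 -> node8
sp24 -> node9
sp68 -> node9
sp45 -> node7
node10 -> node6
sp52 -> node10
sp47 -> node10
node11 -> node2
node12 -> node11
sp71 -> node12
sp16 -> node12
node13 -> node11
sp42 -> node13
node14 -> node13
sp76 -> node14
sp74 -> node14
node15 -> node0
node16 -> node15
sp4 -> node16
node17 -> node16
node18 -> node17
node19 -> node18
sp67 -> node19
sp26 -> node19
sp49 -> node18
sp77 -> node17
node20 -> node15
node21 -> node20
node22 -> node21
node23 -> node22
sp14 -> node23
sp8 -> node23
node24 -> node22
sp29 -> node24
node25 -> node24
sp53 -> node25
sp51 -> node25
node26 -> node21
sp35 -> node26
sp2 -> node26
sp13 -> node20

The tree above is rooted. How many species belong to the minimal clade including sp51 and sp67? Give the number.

13

The MRCA of sp51 and sp67 is the node subtending ((sp4,(((sp67,sp26),sp49),sp77)),((((sp14,sp8),(sp29,(sp53,sp51))),(sp35,sp2)),sp13)).
That clade contains 13 terminal taxa: sp13, sp14, sp2, sp26, sp29, sp35, sp4, sp49, sp51, sp53, sp67, sp77, sp8.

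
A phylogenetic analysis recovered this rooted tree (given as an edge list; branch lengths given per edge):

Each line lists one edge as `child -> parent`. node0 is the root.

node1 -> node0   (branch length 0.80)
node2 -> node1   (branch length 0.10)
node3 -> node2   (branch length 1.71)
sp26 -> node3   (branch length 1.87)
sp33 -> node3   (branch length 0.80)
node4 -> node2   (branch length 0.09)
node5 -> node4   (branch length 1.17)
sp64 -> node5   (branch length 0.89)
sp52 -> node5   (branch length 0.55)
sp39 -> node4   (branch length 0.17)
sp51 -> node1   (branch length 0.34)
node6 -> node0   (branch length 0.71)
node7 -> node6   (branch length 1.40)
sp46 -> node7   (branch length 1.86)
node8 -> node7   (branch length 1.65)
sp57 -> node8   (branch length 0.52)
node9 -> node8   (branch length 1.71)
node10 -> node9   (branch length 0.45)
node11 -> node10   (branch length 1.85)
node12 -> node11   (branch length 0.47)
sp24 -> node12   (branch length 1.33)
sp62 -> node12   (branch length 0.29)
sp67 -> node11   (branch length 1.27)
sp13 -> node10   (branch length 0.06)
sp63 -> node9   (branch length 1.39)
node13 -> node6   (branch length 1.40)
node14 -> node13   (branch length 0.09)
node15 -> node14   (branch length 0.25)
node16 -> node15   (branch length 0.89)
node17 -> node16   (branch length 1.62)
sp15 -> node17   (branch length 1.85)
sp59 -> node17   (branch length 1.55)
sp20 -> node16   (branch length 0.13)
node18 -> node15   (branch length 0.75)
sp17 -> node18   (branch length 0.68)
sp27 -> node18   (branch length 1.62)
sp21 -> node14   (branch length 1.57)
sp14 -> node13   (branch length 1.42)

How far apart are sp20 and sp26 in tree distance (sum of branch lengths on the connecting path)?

7.95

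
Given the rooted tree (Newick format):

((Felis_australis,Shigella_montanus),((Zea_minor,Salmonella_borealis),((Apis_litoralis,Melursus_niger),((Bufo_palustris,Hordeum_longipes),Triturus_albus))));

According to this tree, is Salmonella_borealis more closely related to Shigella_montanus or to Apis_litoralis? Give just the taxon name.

Apis_litoralis

The MRCA of Salmonella_borealis and Apis_litoralis subtends ((Zea_minor,Salmonella_borealis),((Apis_litoralis,Melursus_niger),((Bufo_palustris,Hordeum_longipes),Triturus_albus))) (7 taxa).
The MRCA of Salmonella_borealis and Shigella_montanus is the root, subtending the entire tree (9 taxa).
The first is nested inside the second, so Salmonella_borealis shares a more recent common ancestor with Apis_litoralis.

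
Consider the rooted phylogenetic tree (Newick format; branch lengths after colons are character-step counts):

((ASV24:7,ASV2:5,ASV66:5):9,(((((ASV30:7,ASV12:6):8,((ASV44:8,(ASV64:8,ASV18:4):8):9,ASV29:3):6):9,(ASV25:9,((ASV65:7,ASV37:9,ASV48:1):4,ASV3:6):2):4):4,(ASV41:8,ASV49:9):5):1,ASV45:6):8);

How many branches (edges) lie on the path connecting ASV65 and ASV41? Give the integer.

The MRCA of ASV65 and ASV41 is the node subtending ((((ASV30,ASV12),((ASV44,(ASV64,ASV18)),ASV29)),(ASV25,((ASV65,ASV37,ASV48),ASV3))),(ASV41,ASV49)).
From ASV65 up to that node: 5 branches. From ASV41 up to the same node: 2 branches. Total: 5 + 2 = 7.

7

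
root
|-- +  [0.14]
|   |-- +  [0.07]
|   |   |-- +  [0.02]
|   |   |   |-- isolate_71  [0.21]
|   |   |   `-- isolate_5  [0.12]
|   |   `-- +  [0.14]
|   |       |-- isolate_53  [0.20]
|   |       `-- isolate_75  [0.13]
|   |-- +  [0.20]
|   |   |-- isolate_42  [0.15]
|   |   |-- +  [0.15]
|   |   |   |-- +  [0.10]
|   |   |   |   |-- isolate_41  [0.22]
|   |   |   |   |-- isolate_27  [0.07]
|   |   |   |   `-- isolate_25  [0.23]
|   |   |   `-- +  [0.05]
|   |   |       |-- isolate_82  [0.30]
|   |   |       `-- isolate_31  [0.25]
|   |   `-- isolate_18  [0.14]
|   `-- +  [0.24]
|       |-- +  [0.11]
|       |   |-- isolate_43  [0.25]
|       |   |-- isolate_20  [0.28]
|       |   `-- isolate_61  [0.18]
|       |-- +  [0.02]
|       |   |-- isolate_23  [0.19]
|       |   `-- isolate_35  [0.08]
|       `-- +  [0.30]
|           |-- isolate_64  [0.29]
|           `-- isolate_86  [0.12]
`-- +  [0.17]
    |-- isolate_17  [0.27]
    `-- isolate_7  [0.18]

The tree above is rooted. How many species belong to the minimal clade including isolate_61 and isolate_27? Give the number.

18

The MRCA of isolate_61 and isolate_27 is the node subtending (((isolate_71,isolate_5),(isolate_53,isolate_75)),(isolate_42,((isolate_41,isolate_27,isolate_25),(isolate_82,isolate_31)),isolate_18),((isolate_43,isolate_20,isolate_61),(isolate_23,isolate_35),(isolate_64,isolate_86))).
That clade contains 18 terminal taxa: isolate_18, isolate_20, isolate_23, isolate_25, isolate_27, isolate_31, isolate_35, isolate_41, isolate_42, isolate_43, isolate_5, isolate_53, isolate_61, isolate_64, isolate_71, isolate_75, isolate_82, isolate_86.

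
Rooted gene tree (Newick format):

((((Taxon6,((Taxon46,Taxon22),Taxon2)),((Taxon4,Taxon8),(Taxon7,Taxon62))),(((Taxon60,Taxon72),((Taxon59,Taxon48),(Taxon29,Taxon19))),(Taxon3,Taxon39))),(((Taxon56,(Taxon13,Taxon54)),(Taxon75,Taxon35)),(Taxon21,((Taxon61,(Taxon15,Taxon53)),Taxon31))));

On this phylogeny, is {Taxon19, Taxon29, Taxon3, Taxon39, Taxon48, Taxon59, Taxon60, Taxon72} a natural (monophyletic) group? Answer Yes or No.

The most recent common ancestor of these taxa subtends (((Taxon60,Taxon72),((Taxon59,Taxon48),(Taxon29,Taxon19))),(Taxon3,Taxon39)).
That clade has exactly 8 tips — every listed taxon and nothing else — so the group is monophyletic.

Yes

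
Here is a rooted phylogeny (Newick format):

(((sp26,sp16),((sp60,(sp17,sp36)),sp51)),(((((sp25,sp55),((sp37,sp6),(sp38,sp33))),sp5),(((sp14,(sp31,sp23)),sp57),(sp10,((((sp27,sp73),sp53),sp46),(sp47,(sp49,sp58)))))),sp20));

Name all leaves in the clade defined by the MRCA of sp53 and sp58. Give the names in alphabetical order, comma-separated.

sp27, sp46, sp47, sp49, sp53, sp58, sp73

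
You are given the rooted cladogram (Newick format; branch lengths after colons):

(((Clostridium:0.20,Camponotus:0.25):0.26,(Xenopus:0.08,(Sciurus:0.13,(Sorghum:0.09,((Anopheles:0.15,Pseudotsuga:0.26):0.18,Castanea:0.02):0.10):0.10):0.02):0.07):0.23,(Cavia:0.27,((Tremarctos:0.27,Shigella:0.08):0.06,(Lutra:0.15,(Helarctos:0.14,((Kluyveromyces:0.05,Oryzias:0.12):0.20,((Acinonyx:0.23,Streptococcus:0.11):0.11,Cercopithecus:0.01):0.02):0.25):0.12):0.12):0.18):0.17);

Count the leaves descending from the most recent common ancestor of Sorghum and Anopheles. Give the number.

The MRCA of Sorghum and Anopheles is the node subtending (Sorghum,((Anopheles,Pseudotsuga),Castanea)).
That clade contains 4 terminal taxa: Anopheles, Castanea, Pseudotsuga, Sorghum.

4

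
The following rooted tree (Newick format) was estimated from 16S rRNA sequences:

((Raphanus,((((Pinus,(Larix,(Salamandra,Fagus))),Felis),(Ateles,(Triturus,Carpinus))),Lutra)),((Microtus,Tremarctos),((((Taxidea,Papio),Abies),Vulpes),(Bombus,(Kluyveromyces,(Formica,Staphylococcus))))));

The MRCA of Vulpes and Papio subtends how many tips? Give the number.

4

The MRCA of Vulpes and Papio is the node subtending (((Taxidea,Papio),Abies),Vulpes).
That clade contains 4 terminal taxa: Abies, Papio, Taxidea, Vulpes.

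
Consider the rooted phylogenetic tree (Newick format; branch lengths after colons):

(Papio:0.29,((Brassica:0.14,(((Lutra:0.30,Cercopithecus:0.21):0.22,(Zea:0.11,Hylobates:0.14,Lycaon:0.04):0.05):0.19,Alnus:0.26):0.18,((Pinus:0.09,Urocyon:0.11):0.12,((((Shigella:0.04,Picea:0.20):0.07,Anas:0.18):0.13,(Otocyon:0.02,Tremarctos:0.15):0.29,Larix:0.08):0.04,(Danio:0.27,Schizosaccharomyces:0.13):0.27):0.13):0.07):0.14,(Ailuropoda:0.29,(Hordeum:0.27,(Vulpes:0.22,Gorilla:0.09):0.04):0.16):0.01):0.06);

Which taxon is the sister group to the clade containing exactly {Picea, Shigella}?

Anas

The clade containing exactly {Picea, Shigella} attaches to the tree at the node subtending ((Shigella,Picea),Anas).
The other lineage descending from that same node — the sister group — is the single tip Anas.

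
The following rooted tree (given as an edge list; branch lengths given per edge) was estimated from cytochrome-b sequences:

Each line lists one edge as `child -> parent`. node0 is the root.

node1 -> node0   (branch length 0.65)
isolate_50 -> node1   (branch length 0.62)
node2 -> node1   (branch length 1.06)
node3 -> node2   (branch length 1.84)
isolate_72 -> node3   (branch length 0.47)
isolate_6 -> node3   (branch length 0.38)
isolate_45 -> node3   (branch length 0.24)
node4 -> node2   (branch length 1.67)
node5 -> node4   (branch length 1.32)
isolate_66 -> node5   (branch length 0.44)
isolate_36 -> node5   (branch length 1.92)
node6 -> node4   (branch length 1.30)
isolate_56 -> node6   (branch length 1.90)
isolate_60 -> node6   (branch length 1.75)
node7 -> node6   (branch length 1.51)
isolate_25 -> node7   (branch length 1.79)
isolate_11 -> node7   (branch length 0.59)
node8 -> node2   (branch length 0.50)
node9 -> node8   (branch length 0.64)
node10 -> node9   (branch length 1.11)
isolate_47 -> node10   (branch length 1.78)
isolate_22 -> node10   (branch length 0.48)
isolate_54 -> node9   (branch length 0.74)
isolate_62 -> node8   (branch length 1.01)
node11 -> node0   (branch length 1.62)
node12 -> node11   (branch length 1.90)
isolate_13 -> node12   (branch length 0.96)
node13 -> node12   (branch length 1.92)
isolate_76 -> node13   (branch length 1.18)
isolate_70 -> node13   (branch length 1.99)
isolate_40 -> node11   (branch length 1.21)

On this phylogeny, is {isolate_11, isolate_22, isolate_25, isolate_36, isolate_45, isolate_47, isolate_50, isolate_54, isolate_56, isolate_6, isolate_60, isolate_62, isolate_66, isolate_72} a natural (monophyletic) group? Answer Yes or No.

Yes

The most recent common ancestor of these taxa subtends (isolate_50,((isolate_72,isolate_6,isolate_45),((isolate_66,isolate_36),(isolate_56,isolate_60,(isolate_25,isolate_11))),(((isolate_47,isolate_22),isolate_54),isolate_62))).
That clade has exactly 14 tips — every listed taxon and nothing else — so the group is monophyletic.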